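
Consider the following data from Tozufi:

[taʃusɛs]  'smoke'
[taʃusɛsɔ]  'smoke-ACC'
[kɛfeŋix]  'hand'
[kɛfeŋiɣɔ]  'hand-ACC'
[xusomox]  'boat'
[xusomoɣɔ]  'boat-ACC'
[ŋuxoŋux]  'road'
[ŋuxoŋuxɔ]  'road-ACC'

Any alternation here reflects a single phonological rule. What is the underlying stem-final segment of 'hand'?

The root 'hand' surfaces as [kɛfeŋix] and [kɛfeŋiɣɔ], with a stem-final [x] ~ [ɣ] alternation.
But 'road' keeps [x] in both environments ([ŋuxoŋux], [ŋuxoŋuxɔ]), so there is no rule changing /x/ to [ɣ] before the ACC suffix.
The alternation reflects word-final obstruent devoicing: voiced obstruents become voiceless word-finally. /ɣ/ is underlying.

/ɣ/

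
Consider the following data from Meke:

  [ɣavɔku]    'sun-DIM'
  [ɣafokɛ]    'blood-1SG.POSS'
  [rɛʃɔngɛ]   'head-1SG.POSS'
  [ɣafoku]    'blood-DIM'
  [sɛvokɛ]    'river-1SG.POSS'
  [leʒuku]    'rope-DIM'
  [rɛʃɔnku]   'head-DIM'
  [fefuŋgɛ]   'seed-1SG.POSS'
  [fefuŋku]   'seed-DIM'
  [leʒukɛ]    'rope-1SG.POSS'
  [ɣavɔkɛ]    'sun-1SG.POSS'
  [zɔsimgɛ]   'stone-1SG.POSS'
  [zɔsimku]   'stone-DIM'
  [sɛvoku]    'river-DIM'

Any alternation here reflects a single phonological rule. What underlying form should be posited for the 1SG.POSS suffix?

The 1SG.POSS morpheme has two allomorphs, [-gɛ] and [-kɛ].
By contrast the DIM suffix keeps its initial [k] throughout — that segment must be underlying.
So the underlying form is /-gɛ/, and voiced stops become voiceless after a vowel.

/-gɛ/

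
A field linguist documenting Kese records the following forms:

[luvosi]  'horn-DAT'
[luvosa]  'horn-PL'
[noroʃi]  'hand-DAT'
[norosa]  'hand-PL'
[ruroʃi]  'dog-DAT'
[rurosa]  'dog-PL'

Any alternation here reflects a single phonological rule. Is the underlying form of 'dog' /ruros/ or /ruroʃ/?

The stem for 'dog' ends in [ʃ] in [ruroʃi] but [s] in [rurosa].
Compare 'horn', with invariant [s] in [luvosi] and [luvosa]: an analysis with underlying /s/ and a rule producing [ʃ] before the DAT suffix would wrongly predict alternation here too.
So /ʃ/ is underlying, and a rule of depalatalization — palato-alveolar /ʃ/ becomes [s] when no front vowel follows — gives [s].

/ruroʃ/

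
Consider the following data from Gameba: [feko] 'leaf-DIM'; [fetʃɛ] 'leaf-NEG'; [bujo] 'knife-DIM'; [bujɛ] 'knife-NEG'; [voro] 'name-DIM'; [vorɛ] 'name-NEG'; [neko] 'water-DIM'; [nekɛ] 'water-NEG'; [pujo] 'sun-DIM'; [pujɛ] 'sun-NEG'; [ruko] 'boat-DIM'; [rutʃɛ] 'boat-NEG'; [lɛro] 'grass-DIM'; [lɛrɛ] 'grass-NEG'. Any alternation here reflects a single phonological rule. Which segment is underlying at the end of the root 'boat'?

/tʃ/

'boat' shows [k] ~ [tʃ] at the end of the stem ([ruko] vs [rutʃɛ]).
If /k/ were underlying and a rule turned it into [tʃ] before the NEG suffix, 'water' would also alternate; but it has [k] in both [neko] and [nekɛ].
The alternation reflects depalatalization: palato-alveolar /tʃ/ becomes [k] when no front vowel follows. /tʃ/ is underlying.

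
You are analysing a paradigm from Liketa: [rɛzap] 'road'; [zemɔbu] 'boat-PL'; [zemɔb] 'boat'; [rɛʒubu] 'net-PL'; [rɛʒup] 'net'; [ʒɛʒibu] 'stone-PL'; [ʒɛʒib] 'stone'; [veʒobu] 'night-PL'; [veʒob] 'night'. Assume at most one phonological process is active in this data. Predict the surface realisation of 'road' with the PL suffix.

[rɛzabu]

'net' shows [b] ~ [p] at the end of the stem ([rɛʒubu] vs [rɛʒup]).
But 'night' keeps [b] in both environments ([veʒobu], [veʒob]), so there is no rule changing /b/ to [p] in isolation.
The underlying segment must be /p/; voiceless stops become voiced between vowels, yielding [b] there.
From [rɛzap] the stem 'road' is /rɛzap/; between vowels this yields [rɛzabu].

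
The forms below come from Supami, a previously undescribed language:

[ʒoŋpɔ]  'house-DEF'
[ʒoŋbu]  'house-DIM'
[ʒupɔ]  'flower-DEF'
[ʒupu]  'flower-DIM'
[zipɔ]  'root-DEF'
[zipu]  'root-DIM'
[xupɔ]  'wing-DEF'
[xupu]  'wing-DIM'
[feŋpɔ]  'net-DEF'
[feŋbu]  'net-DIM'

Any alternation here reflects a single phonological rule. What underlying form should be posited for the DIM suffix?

The DIM suffix surfaces as [-bu] and [-pu], depending on the final segment of the stem.
By contrast the DEF suffix keeps its initial [p] throughout — that segment must be underlying.
So the underlying form is /-bu/, and voiced stops become voiceless after a vowel.

/-bu/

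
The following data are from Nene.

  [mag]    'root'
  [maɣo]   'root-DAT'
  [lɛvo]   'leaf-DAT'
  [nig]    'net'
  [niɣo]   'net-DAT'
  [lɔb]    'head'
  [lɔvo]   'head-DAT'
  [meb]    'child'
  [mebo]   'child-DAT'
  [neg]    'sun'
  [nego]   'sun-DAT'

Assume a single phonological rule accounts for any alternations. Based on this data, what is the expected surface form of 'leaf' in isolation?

The root 'head' surfaces as [lɔb] and [lɔvo], with a stem-final [b] ~ [v] alternation.
The stem 'child' ([meb], [mebo]) shows [b] unchanged in both environments, so [b] cannot be basic with [v] derived before the DAT suffix.
The alternation reflects word-final hardening: voiced fricatives become stops word-finally. /v/ is underlying.
The one attested form of 'leaf', [lɛvo], shows underlying /lɛv/. Applying the same rule word-finally gives [lɛb].

[lɛb]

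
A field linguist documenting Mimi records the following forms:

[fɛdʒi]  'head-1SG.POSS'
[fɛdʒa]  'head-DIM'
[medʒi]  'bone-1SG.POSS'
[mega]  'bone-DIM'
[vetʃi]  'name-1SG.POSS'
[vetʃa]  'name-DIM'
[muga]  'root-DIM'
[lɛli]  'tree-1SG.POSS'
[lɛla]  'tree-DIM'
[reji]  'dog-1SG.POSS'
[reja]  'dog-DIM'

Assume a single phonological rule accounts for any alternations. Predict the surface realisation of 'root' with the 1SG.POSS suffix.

[mudʒi]

The stem for 'bone' ends in [dʒ] in [medʒi] but [g] in [mega].
The stem 'head' ([fɛdʒi], [fɛdʒa]) shows [dʒ] unchanged in both environments, so [dʒ] cannot be basic with [g] derived before the DIM suffix.
The alternation reflects palatalization before a front vowel: /g/ becomes palato-alveolar [dʒ] before a front vowel. /g/ is underlying.
The one attested form of 'root', [muga], shows underlying /mug/. Applying the same rule before a front vowel gives [mudʒi].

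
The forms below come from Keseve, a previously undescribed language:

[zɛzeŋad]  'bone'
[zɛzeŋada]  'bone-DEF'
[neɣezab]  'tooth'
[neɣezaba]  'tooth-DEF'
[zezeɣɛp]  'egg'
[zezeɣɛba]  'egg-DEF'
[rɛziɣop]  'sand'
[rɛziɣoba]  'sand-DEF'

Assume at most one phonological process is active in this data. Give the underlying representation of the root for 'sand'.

/rɛziɣop/

'sand' shows [p] ~ [b] at the end of the stem ([rɛziɣop] vs [rɛziɣoba]).
If /b/ were underlying and a rule turned it into [p] in isolation, 'tooth' would also alternate; but it has [b] in both [neɣezab] and [neɣezaba].
The underlying segment must be /p/; voiceless stops become voiced between vowels, yielding [b] there.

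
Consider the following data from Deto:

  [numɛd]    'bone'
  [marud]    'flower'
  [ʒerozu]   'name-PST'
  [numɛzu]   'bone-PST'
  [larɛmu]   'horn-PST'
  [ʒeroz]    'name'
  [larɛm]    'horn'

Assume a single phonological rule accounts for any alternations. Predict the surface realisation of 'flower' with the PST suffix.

In [numɛzu] and [numɛd] the final segment of 'bone' alternates: [z] ~ [d].
The stem 'name' ([ʒerozu], [ʒeroz]) shows [z] unchanged in both environments, so [z] cannot be basic with [d] derived in isolation.
So /d/ is underlying, and a rule of intervocalic spirantization — voiced stops become fricatives between vowels — gives [z].
From [marud] the stem 'flower' is /marud/; between vowels this yields [maruzu].

[maruzu]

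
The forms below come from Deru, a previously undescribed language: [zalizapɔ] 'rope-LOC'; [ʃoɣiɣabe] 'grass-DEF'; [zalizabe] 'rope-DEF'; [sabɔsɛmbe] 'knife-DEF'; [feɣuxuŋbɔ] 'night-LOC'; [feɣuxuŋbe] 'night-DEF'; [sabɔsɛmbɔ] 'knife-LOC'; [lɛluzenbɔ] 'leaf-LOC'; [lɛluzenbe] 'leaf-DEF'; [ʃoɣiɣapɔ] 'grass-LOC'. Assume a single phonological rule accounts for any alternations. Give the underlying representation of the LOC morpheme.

The LOC morpheme has two allomorphs, [-bɔ] and [-pɔ].
By contrast the DEF suffix keeps its initial [b] throughout — that segment must be underlying.
So the underlying form is /-pɔ/, and voiceless stops become voiced after a nasal.

/-pɔ/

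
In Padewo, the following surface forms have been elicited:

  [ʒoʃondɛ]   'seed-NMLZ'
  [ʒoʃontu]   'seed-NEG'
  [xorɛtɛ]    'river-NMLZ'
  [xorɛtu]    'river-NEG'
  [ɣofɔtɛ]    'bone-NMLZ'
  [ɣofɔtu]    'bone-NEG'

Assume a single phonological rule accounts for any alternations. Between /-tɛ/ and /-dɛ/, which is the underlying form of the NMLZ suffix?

The NMLZ morpheme has two allomorphs, [-dɛ] and [-tɛ].
The NEG suffix, which begins with [t], is invariant after every stem; so [t] is not altered by any rule here.
So the underlying form is /-dɛ/, and voiced stops become voiceless after a vowel.

/-dɛ/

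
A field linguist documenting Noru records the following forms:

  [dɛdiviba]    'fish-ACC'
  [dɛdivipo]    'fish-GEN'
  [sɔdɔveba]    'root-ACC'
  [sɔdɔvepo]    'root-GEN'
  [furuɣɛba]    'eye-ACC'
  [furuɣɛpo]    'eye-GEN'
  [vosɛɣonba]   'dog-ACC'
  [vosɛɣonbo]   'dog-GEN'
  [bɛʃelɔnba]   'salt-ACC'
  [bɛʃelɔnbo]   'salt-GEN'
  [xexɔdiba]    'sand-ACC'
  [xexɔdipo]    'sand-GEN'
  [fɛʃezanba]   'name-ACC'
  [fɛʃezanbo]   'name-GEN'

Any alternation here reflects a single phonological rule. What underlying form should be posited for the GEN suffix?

/-po/

The GEN suffix surfaces as [-bo] and [-po], depending on the final segment of the stem.
The ACC suffix, which begins with [b], is invariant after every stem; so [b] is not altered by any rule here.
The GEN suffix is therefore /-po/ underlyingly, with post-nasal voicing: voiceless stops become voiced after a nasal.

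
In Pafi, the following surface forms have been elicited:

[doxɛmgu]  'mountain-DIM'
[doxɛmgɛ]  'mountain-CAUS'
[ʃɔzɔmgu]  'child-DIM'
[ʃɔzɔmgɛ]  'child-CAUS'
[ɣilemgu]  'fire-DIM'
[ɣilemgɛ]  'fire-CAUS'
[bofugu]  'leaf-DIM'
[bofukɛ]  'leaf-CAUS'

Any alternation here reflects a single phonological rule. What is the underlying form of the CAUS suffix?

The CAUS suffix surfaces as [-gɛ] and [-kɛ], depending on the final segment of the stem.
By contrast the DIM suffix keeps its initial [g] throughout — that segment must be underlying.
The CAUS suffix is therefore /-kɛ/ underlyingly, with post-nasal voicing: voiceless stops become voiced after a nasal.

/-kɛ/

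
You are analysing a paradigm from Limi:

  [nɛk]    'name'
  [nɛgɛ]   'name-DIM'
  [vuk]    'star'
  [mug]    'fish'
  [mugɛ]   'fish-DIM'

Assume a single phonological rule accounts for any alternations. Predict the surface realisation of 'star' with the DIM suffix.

[vugɛ]

The root 'name' surfaces as [nɛk] and [nɛgɛ], with a stem-final [k] ~ [g] alternation.
Compare 'fish', with invariant [g] in [mug] and [mugɛ]: an analysis with underlying /g/ and a rule producing [k] in isolation would wrongly predict alternation here too.
Therefore /k/ is basic and [g] is derived by intervocalic voicing (voiceless stops become voiced between vowels).
From [vuk] the stem 'star' is /vuk/; between vowels this yields [vugɛ].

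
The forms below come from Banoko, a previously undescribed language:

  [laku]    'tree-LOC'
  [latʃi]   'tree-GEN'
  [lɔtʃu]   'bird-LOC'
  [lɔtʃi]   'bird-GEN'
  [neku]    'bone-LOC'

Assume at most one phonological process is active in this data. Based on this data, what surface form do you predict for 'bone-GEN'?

[netʃi]

'tree' shows [k] ~ [tʃ] at the end of the stem ([laku] vs [latʃi]).
The stem 'bird' ([lɔtʃu], [lɔtʃi]) shows [tʃ] unchanged in both environments, so [tʃ] cannot be basic with [k] derived before the LOC suffix.
So /k/ is underlying, and a rule of palatalization before a front vowel — /k/ becomes palato-alveolar [tʃ] before a front vowel — gives [tʃ].
The one attested form of 'bone', [neku], shows underlying /nek/. Applying the same rule before a front vowel gives [netʃi].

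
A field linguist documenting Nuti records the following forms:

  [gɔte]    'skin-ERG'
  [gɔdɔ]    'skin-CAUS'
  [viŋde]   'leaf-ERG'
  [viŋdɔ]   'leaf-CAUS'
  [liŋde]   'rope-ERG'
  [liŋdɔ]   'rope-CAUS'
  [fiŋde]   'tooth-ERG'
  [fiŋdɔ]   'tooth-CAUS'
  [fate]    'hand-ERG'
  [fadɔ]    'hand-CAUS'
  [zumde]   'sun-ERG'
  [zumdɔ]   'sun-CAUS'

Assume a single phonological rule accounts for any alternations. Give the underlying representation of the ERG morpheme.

The ERG morpheme has two allomorphs, [-de] and [-te].
The CAUS suffix, which begins with [d], is invariant after every stem; so [d] is not altered by any rule here.
The ERG suffix is therefore /-te/ underlyingly, with post-nasal voicing: voiceless stops become voiced after a nasal.

/-te/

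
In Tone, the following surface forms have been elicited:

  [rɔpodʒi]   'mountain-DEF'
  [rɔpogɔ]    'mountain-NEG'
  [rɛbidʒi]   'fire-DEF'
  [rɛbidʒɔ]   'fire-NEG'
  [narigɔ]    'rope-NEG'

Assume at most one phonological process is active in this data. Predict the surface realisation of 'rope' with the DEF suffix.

'mountain' shows [dʒ] ~ [g] at the end of the stem ([rɔpodʒi] vs [rɔpogɔ]).
But 'fire' keeps [dʒ] in both environments ([rɛbidʒi], [rɛbidʒɔ]), so there is no rule changing /dʒ/ to [g] before the NEG suffix.
The alternation reflects palatalization before a front vowel: /g/ becomes palato-alveolar [dʒ] before a front vowel. /g/ is underlying.
From [narigɔ] the stem 'rope' is /narig/; before a front vowel this yields [naridʒi].

[naridʒi]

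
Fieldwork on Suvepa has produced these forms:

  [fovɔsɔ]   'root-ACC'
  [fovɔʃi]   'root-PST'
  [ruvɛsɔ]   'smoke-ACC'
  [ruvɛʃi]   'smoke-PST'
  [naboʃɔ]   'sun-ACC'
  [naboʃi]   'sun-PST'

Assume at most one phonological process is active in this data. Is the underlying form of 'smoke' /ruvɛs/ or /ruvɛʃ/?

/ruvɛs/

In [ruvɛsɔ] and [ruvɛʃi] the final segment of 'smoke' alternates: [s] ~ [ʃ].
But 'sun' keeps [ʃ] in both environments ([naboʃɔ], [naboʃi]), so there is no rule changing /ʃ/ to [s] before the ACC suffix.
So /s/ is underlying, and a rule of palatalization before a front vowel — /s/ becomes palato-alveolar [ʃ] before a front vowel — gives [ʃ].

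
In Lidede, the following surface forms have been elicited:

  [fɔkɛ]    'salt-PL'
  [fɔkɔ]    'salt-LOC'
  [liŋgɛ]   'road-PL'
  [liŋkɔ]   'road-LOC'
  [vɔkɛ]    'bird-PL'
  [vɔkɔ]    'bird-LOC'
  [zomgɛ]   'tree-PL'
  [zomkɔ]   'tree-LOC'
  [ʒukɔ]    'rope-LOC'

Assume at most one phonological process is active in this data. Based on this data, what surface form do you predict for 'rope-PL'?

The PL suffix surfaces as [-gɛ] and [-kɛ], depending on the final segment of the stem.
The LOC suffix, which begins with [k], is invariant after every stem; so [k] is not altered by any rule here.
The PL suffix is therefore /-gɛ/ underlyingly, with post-vocalic devoicing: voiced stops become voiceless after a vowel.
After 'rope', which ends in a vowel, the suffix surfaces as [-kɛ], giving [ʒukɛ].

[ʒukɛ]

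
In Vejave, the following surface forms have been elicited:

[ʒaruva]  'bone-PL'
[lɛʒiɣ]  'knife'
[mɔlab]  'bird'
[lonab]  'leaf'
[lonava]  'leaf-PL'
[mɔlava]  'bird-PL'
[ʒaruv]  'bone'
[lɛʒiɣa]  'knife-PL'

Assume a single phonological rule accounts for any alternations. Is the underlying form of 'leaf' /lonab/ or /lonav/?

/lonab/

In [lonava] and [lonab] the final segment of 'leaf' alternates: [v] ~ [b].
If /v/ were underlying and a rule turned it into [b] in isolation, 'bone' would also alternate; but it has [v] in both [ʒaruva] and [ʒaruv].
The underlying segment must be /b/; voiced stops become fricatives between vowels, yielding [v] there.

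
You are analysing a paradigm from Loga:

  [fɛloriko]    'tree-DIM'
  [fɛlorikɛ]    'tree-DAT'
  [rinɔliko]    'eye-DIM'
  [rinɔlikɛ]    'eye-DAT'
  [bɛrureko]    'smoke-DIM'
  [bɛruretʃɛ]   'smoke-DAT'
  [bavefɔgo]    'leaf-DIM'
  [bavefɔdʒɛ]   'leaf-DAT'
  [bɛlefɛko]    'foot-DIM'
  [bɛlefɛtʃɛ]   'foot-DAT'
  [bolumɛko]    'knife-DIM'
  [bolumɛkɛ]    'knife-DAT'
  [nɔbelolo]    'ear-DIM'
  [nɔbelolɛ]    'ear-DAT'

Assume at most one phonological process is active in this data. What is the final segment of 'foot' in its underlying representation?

/tʃ/

'foot' shows [k] ~ [tʃ] at the end of the stem ([bɛlefɛko] vs [bɛlefɛtʃɛ]).
Compare 'tree', with invariant [k] in [fɛloriko] and [fɛlorikɛ]: an analysis with underlying /k/ and a rule producing [tʃ] before the DAT suffix would wrongly predict alternation here too.
The alternation reflects depalatalization: palato-alveolar /tʃ/ and /dʒ/ become [k] and [g] when no front vowel follows. /tʃ/ is underlying.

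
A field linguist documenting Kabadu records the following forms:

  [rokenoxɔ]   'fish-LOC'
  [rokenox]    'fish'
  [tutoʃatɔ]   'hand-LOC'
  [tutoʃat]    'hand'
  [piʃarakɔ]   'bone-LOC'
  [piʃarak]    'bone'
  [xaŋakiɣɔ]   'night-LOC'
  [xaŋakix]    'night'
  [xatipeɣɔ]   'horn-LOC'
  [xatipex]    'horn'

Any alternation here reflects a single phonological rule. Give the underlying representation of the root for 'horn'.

In [xatipeɣɔ] and [xatipex] the final segment of 'horn' alternates: [ɣ] ~ [x].
Compare 'fish', with invariant [x] in [rokenoxɔ] and [rokenox]: an analysis with underlying /x/ and a rule producing [ɣ] before the LOC suffix would wrongly predict alternation here too.
The underlying segment must be /ɣ/; voiced obstruents become voiceless word-finally, yielding [x] there.

/xatipeɣ/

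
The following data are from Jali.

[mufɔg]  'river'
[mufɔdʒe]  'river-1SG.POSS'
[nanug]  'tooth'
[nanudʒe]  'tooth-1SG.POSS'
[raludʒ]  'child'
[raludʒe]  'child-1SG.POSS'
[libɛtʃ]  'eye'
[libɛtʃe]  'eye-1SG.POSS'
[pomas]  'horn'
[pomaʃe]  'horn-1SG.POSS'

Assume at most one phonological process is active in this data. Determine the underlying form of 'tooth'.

/nanug/

In [nanug] and [nanudʒe] the final segment of 'tooth' alternates: [g] ~ [dʒ].
But 'child' keeps [dʒ] in both environments ([raludʒ], [raludʒe]), so there is no rule changing /dʒ/ to [g] in isolation.
The underlying segment must be /g/; /g/ and /s/ become palato-alveolar [dʒ] and [ʃ] before a front vowel, yielding [dʒ] there.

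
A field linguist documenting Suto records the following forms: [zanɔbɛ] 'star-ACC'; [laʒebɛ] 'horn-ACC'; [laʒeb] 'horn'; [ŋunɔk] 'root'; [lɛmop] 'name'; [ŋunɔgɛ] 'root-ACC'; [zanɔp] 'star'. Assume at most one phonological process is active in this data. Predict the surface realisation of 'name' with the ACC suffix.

The stem for 'star' ends in [b] in [zanɔbɛ] but [p] in [zanɔp].
Compare 'horn', with invariant [b] in [laʒebɛ] and [laʒeb]: an analysis with underlying /b/ and a rule producing [p] in isolation would wrongly predict alternation here too.
The underlying segment must be /p/; voiceless stops become voiced between vowels, yielding [b] there.
The one attested form of 'name', [lɛmop], shows underlying /lɛmop/. Applying the same rule between vowels gives [lɛmobɛ].

[lɛmobɛ]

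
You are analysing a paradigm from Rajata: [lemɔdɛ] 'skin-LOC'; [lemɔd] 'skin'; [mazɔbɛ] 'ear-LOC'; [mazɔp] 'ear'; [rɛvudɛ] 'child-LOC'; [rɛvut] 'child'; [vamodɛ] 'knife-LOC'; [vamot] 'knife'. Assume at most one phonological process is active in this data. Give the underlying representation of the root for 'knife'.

The root 'knife' surfaces as [vamodɛ] and [vamot], with a stem-final [d] ~ [t] alternation.
If /d/ were underlying and a rule turned it into [t] in isolation, 'skin' would also alternate; but it has [d] in both [lemɔdɛ] and [lemɔd].
The alternation reflects intervocalic voicing: voiceless stops become voiced between vowels. /t/ is underlying.
So 'knife' = /vamot/.

/vamot/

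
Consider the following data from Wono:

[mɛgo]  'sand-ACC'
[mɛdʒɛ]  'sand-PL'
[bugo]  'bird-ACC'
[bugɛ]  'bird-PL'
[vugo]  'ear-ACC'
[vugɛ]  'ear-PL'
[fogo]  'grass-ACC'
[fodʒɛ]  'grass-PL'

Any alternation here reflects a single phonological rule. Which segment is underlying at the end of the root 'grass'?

'grass' shows [g] ~ [dʒ] at the end of the stem ([fogo] vs [fodʒɛ]).
If /g/ were underlying and a rule turned it into [dʒ] before the PL suffix, 'ear' would also alternate; but it has [g] in both [vugo] and [vugɛ].
So /dʒ/ is underlying, and a rule of depalatalization — palato-alveolar /dʒ/ becomes [g] when no front vowel follows — gives [g].

/dʒ/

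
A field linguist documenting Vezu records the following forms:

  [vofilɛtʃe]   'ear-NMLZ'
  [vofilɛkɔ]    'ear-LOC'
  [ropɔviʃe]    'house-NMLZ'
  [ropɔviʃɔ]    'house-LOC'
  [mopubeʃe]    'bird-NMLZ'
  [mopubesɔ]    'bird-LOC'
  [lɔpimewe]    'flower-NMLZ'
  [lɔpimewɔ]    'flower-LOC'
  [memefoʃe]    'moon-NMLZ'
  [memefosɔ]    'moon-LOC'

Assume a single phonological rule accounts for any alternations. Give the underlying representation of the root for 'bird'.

The stem for 'bird' ends in [ʃ] in [mopubeʃe] but [s] in [mopubesɔ].
But 'house' keeps [ʃ] in both environments ([ropɔviʃe], [ropɔviʃɔ]), so there is no rule changing /ʃ/ to [s] before the LOC suffix.
The alternation reflects palatalization before a front vowel: /k/ and /s/ become palato-alveolar [tʃ] and [ʃ] before a front vowel. /s/ is underlying.
The underlying form of 'bird' is therefore /mopubes/.

/mopubes/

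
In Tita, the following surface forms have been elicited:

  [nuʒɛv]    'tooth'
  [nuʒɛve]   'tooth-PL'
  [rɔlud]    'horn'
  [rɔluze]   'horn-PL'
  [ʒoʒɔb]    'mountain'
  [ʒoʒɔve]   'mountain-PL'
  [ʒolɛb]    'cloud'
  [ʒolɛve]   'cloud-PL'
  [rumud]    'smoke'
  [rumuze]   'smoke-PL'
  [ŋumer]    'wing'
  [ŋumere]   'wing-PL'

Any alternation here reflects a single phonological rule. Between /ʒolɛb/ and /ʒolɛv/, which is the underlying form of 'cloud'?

The root 'cloud' surfaces as [ʒolɛb] and [ʒolɛve], with a stem-final [b] ~ [v] alternation.
The stem 'tooth' ([nuʒɛv], [nuʒɛve]) shows [v] unchanged in both environments, so [v] cannot be basic with [b] derived in isolation.
So /b/ is underlying, and a rule of intervocalic spirantization — voiced stops become fricatives between vowels — gives [v].

/ʒolɛb/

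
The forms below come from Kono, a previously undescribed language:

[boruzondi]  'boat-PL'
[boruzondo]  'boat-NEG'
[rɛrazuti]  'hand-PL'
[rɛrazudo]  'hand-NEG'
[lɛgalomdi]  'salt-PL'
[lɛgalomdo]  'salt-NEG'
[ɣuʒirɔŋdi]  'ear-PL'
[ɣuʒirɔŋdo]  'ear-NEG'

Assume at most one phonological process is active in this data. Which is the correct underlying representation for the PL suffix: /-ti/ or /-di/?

The PL suffix surfaces as [-di] and [-ti], depending on the final segment of the stem.
The NEG suffix, which begins with [d], is invariant after every stem; so [d] is not altered by any rule here.
So the underlying form is /-ti/, and voiceless stops become voiced after a nasal.

/-ti/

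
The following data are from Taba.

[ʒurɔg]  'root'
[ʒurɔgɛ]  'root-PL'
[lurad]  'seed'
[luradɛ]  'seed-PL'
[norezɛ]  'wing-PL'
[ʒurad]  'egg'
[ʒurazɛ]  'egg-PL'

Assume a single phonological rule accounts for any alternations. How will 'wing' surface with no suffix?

'egg' shows [d] ~ [z] at the end of the stem ([ʒurad] vs [ʒurazɛ]).
If /d/ were underlying and a rule turned it into [z] before the PL suffix, 'seed' would also alternate; but it has [d] in both [lurad] and [luradɛ].
So /z/ is underlying, and a rule of word-final hardening — voiced fricatives become stops word-finally — gives [d].
The one attested form of 'wing', [norezɛ], shows underlying /norez/. Applying the same rule word-finally gives [nored].

[nored]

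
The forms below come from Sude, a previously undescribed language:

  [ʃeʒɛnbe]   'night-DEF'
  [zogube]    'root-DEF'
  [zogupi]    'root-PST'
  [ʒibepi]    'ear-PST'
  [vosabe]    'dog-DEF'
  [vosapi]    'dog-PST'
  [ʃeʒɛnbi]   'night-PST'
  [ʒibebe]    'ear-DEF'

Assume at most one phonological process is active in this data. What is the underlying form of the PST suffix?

The PST suffix surfaces as [-bi] and [-pi], depending on the final segment of the stem.
The DEF suffix, which begins with [b], is invariant after every stem; so [b] is not altered by any rule here.
The PST suffix is therefore /-pi/ underlyingly, with post-nasal voicing: voiceless stops become voiced after a nasal.

/-pi/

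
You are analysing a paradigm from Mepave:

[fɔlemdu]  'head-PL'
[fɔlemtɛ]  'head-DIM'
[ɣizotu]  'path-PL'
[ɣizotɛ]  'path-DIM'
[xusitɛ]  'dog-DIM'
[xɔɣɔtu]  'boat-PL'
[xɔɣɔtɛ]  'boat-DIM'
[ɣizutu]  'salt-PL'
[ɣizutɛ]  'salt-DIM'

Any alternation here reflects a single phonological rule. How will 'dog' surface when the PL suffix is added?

The PL suffix surfaces as [-du] and [-tu], depending on the final segment of the stem.
The DIM suffix, which begins with [t], is invariant after every stem; so [t] is not altered by any rule here.
The PL suffix is therefore /-du/ underlyingly, with post-vocalic devoicing: voiced stops become voiceless after a vowel.
After 'dog', which ends in a vowel, the suffix surfaces as [-tu], giving [xusitu].

[xusitu]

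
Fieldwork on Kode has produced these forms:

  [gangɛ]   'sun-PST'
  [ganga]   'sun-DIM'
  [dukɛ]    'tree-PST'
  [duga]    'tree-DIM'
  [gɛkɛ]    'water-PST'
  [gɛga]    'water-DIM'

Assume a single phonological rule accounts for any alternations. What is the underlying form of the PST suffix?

The PST morpheme has two allomorphs, [-gɛ] and [-kɛ].
By contrast the DIM suffix keeps its initial [g] throughout — that segment must be underlying.
So the underlying form is /-kɛ/, and voiceless stops become voiced after a nasal.

/-kɛ/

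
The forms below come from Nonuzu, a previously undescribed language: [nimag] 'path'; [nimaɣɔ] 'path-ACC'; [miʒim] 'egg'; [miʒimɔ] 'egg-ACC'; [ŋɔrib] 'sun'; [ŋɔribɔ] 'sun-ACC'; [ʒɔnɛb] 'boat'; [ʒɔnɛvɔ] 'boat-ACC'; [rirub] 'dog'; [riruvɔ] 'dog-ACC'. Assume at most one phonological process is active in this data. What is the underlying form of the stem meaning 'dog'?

'dog' shows [b] ~ [v] at the end of the stem ([rirub] vs [riruvɔ]).
The stem 'sun' ([ŋɔrib], [ŋɔribɔ]) shows [b] unchanged in both environments, so [b] cannot be basic with [v] derived before the ACC suffix.
The alternation reflects word-final hardening: voiced fricatives become stops word-finally. /v/ is underlying.

/riruv/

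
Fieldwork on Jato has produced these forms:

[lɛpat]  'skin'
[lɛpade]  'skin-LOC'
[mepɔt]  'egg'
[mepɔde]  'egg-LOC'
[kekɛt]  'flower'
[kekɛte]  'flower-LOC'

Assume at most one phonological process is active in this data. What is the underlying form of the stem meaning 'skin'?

In [lɛpat] and [lɛpade] the final segment of 'skin' alternates: [t] ~ [d].
If /t/ were underlying and a rule turned it into [d] before the LOC suffix, 'flower' would also alternate; but it has [t] in both [kekɛt] and [kekɛte].
Therefore /d/ is basic and [t] is derived by word-final obstruent devoicing (voiced obstruents become voiceless word-finally).
Hence 'skin' is /lɛpad/ underlyingly.

/lɛpad/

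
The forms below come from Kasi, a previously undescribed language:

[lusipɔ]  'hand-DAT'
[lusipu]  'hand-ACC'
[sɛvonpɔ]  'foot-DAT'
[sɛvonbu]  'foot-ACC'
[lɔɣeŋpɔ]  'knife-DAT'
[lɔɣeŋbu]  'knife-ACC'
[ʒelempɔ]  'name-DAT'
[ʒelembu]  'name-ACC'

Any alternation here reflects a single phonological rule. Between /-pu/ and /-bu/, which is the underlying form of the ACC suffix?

/-bu/

The ACC suffix surfaces as [-bu] and [-pu], depending on the final segment of the stem.
The DAT suffix, which begins with [p], is invariant after every stem; so [p] is not altered by any rule here.
The ACC suffix is therefore /-bu/ underlyingly, with post-vocalic devoicing: voiced stops become voiceless after a vowel.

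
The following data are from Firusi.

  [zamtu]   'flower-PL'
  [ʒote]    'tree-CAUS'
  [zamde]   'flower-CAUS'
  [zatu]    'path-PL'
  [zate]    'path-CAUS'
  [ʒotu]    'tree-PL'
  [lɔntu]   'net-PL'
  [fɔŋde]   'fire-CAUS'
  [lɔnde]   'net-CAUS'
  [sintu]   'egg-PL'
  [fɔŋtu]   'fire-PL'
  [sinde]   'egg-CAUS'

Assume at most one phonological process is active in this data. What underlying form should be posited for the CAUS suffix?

The CAUS morpheme has two allomorphs, [-de] and [-te].
The PL suffix, which begins with [t], is invariant after every stem; so [t] is not altered by any rule here.
The CAUS suffix is therefore /-de/ underlyingly, with post-vocalic devoicing: voiced stops become voiceless after a vowel.

/-de/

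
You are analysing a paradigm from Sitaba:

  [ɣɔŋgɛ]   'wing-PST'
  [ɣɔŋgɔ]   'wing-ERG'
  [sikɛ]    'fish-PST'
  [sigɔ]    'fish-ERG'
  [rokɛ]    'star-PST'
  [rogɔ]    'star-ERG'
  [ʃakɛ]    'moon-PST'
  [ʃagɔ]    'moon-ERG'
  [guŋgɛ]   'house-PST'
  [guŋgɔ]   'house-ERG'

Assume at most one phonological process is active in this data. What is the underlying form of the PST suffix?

The PST suffix surfaces as [-gɛ] and [-kɛ], depending on the final segment of the stem.
By contrast the ERG suffix keeps its initial [g] throughout — that segment must be underlying.
So the underlying form is /-kɛ/, and voiceless stops become voiced after a nasal.

/-kɛ/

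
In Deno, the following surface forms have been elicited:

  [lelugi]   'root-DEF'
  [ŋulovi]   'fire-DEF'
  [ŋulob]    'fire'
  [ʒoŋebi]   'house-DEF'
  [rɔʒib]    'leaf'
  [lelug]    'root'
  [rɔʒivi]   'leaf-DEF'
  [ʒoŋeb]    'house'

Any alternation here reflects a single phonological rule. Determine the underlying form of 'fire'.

'fire' shows [v] ~ [b] at the end of the stem ([ŋulovi] vs [ŋulob]).
If /b/ were underlying and a rule turned it into [v] before the DEF suffix, 'house' would also alternate; but it has [b] in both [ʒoŋebi] and [ʒoŋeb].
The alternation reflects word-final hardening: voiced fricatives become stops word-finally. /v/ is underlying.

/ŋulov/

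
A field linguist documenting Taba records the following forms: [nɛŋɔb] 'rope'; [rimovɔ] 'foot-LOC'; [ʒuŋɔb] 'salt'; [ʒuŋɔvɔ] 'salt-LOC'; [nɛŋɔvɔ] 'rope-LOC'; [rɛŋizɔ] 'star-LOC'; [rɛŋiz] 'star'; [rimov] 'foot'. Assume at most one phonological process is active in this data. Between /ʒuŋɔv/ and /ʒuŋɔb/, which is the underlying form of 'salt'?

In [ʒuŋɔb] and [ʒuŋɔvɔ] the final segment of 'salt' alternates: [b] ~ [v].
But 'foot' keeps [v] in both environments ([rimov], [rimovɔ]), so there is no rule changing /v/ to [b] in isolation.
So /b/ is underlying, and a rule of intervocalic spirantization — voiced stops become fricatives between vowels — gives [v].

/ʒuŋɔb/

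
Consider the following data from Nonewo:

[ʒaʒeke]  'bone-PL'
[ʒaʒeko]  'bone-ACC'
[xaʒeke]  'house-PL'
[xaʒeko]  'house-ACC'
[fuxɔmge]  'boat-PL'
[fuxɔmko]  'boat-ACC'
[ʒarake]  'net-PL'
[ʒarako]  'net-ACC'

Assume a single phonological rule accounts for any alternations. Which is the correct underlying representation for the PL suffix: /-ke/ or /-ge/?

The PL morpheme has two allomorphs, [-ge] and [-ke].
By contrast the ACC suffix keeps its initial [k] throughout — that segment must be underlying.
The PL suffix is therefore /-ge/ underlyingly, with post-vocalic devoicing: voiced stops become voiceless after a vowel.

/-ge/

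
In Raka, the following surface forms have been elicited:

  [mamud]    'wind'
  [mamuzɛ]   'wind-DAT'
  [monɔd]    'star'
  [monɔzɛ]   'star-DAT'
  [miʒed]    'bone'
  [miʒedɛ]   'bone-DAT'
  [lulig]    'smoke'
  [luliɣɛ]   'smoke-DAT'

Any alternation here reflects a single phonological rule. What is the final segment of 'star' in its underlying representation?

The root 'star' surfaces as [monɔd] and [monɔzɛ], with a stem-final [d] ~ [z] alternation.
Compare 'bone', with invariant [d] in [miʒed] and [miʒedɛ]: an analysis with underlying /d/ and a rule producing [z] before the DAT suffix would wrongly predict alternation here too.
Therefore /z/ is basic and [d] is derived by word-final hardening (voiced fricatives become stops word-finally).

/z/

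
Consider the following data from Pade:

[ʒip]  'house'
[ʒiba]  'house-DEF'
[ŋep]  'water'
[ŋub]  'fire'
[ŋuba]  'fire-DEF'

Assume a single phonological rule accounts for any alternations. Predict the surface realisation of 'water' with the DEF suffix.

In [ʒip] and [ʒiba] the final segment of 'house' alternates: [p] ~ [b].
If /b/ were underlying and a rule turned it into [p] in isolation, 'fire' would also alternate; but it has [b] in both [ŋub] and [ŋuba].
Therefore /p/ is basic and [b] is derived by intervocalic voicing (voiceless stops become voiced between vowels).
The one attested form of 'water', [ŋep], shows underlying /ŋep/. Applying the same rule between vowels gives [ŋeba].

[ŋeba]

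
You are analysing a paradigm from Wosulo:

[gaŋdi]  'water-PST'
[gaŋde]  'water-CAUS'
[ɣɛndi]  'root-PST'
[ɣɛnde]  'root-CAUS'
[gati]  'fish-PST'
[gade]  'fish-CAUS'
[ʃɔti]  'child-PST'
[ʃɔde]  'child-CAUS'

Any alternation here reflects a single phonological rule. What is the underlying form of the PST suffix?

The PST morpheme has two allomorphs, [-di] and [-ti].
The CAUS suffix, which begins with [d], is invariant after every stem; so [d] is not altered by any rule here.
The PST suffix is therefore /-ti/ underlyingly, with post-nasal voicing: voiceless stops become voiced after a nasal.

/-ti/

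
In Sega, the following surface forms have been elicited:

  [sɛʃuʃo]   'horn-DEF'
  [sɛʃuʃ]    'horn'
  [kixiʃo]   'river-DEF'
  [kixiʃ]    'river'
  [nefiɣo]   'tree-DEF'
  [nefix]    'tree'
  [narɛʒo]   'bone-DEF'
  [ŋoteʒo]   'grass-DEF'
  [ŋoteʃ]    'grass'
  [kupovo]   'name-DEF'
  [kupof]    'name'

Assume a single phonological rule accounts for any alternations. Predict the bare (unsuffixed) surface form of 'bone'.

[narɛʃ]

The root 'grass' surfaces as [ŋoteʒo] and [ŋoteʃ], with a stem-final [ʒ] ~ [ʃ] alternation.
Compare 'horn', with invariant [ʃ] in [sɛʃuʃo] and [sɛʃuʃ]: an analysis with underlying /ʃ/ and a rule producing [ʒ] before the DEF suffix would wrongly predict alternation here too.
Therefore /ʒ/ is basic and [ʃ] is derived by word-final obstruent devoicing (voiced obstruents become voiceless word-finally).
From [narɛʒo] the stem 'bone' is /narɛʒ/; word-finally this yields [narɛʃ].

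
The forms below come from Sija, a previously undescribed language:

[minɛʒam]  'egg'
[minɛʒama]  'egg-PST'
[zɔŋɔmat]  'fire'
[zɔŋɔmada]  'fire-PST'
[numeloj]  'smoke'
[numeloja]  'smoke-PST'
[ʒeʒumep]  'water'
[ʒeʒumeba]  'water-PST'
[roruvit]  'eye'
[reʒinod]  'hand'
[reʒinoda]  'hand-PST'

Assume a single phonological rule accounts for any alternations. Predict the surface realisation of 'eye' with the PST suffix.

'fire' shows [t] ~ [d] at the end of the stem ([zɔŋɔmat] vs [zɔŋɔmada]).
But 'hand' keeps [d] in both environments ([reʒinod], [reʒinoda]), so there is no rule changing /d/ to [t] in isolation.
Therefore /t/ is basic and [d] is derived by intervocalic voicing (voiceless stops become voiced between vowels).
The one attested form of 'eye', [roruvit], shows underlying /roruvit/. Applying the same rule between vowels gives [roruvida].

[roruvida]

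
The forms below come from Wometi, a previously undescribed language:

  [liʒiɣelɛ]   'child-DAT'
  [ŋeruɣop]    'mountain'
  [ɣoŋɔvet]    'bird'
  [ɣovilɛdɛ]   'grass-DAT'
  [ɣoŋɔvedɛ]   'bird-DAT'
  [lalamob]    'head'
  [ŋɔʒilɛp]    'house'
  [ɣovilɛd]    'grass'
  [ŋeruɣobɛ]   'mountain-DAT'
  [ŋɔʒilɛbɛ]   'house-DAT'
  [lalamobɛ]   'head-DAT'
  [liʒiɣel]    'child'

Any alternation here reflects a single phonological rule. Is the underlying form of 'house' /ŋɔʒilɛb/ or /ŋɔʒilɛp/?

The stem for 'house' ends in [b] in [ŋɔʒilɛbɛ] but [p] in [ŋɔʒilɛp].
The stem 'head' ([lalamobɛ], [lalamob]) shows [b] unchanged in both environments, so [b] cannot be basic with [p] derived in isolation.
So /p/ is underlying, and a rule of intervocalic voicing — voiceless stops become voiced between vowels — gives [b].

/ŋɔʒilɛp/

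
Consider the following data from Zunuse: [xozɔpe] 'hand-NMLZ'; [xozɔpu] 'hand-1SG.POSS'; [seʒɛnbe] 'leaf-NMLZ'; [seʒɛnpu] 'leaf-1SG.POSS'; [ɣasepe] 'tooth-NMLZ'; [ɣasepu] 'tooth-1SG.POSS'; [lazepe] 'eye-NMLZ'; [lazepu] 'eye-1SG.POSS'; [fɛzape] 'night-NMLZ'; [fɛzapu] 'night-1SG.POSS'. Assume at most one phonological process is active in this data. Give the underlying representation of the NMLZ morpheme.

The NMLZ suffix surfaces as [-be] and [-pe], depending on the final segment of the stem.
The 1SG.POSS suffix, which begins with [p], is invariant after every stem; so [p] is not altered by any rule here.
The NMLZ suffix is therefore /-be/ underlyingly, with post-vocalic devoicing: voiced stops become voiceless after a vowel.

/-be/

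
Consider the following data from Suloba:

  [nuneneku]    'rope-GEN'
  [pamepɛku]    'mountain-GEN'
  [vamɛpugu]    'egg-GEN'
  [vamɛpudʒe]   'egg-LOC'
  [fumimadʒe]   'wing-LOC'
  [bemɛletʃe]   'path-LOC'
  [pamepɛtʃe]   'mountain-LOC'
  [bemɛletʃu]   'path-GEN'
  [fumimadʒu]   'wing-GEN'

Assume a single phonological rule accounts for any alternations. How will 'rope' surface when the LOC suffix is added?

In [pamepɛku] and [pamepɛtʃe] the final segment of 'mountain' alternates: [k] ~ [tʃ].
If /tʃ/ were underlying and a rule turned it into [k] before the GEN suffix, 'path' would also alternate; but it has [tʃ] in both [bemɛletʃu] and [bemɛletʃe].
So /k/ is underlying, and a rule of palatalization before a front vowel — /k/ and /g/ become palato-alveolar [tʃ] and [dʒ] before a front vowel — gives [tʃ].
The one attested form of 'rope', [nuneneku], shows underlying /nunenek/. Applying the same rule before a front vowel gives [nunenetʃe].

[nunenetʃe]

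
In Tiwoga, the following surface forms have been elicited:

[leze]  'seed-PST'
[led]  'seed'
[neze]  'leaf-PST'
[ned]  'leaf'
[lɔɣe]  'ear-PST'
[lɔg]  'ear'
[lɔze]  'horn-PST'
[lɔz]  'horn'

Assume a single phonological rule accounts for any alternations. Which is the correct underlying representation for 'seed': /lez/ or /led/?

/led/

The stem for 'seed' ends in [z] in [leze] but [d] in [led].
The stem 'horn' ([lɔze], [lɔz]) shows [z] unchanged in both environments, so [z] cannot be basic with [d] derived in isolation.
The underlying segment must be /d/; voiced stops become fricatives between vowels, yielding [z] there.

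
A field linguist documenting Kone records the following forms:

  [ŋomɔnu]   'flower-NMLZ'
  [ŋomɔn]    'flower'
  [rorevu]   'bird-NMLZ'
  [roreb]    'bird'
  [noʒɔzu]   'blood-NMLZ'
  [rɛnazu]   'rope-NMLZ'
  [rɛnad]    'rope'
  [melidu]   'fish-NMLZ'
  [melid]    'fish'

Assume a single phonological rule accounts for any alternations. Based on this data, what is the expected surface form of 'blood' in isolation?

[noʒɔd]

'rope' shows [z] ~ [d] at the end of the stem ([rɛnazu] vs [rɛnad]).
Compare 'fish', with invariant [d] in [melidu] and [melid]: an analysis with underlying /d/ and a rule producing [z] before the NMLZ suffix would wrongly predict alternation here too.
The alternation reflects word-final hardening: voiced fricatives become stops word-finally. /z/ is underlying.
From [noʒɔzu] the stem 'blood' is /noʒɔz/; word-finally this yields [noʒɔd].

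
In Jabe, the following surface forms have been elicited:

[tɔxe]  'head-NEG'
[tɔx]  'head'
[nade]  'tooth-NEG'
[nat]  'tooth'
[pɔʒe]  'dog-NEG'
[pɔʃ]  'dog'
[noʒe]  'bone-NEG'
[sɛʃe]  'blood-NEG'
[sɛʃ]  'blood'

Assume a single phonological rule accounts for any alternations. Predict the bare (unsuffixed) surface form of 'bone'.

The stem for 'dog' ends in [ʒ] in [pɔʒe] but [ʃ] in [pɔʃ].
If /ʃ/ were underlying and a rule turned it into [ʒ] before the NEG suffix, 'blood' would also alternate; but it has [ʃ] in both [sɛʃe] and [sɛʃ].
Therefore /ʒ/ is basic and [ʃ] is derived by word-final obstruent devoicing (voiced obstruents become voiceless word-finally).
The one attested form of 'bone', [noʒe], shows underlying /noʒ/. Applying the same rule word-finally gives [noʃ].

[noʃ]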